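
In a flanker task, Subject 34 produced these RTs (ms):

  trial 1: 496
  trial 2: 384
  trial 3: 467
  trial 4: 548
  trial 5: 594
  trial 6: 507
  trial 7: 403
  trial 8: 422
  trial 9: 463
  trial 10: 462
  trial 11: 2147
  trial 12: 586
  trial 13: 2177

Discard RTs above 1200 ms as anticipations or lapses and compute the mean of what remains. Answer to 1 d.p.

Excluded: 2147, 2177
Retained (n=11): Σ = 5332
Mean = 5332/11 = 484.7273

484.7 ms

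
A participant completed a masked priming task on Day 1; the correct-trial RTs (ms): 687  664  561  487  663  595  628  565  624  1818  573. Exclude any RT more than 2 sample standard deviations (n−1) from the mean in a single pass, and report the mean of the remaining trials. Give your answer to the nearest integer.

n = 11, ΣRT = 7865, M = 715.000
Σ(x−M)² = 1371312.00; s = √(1371312.00/10) = 370.312
Cutoffs: 715.000 ± 2·370.312 → [-25.6, 1455.6]
Outside: 1818 → excluded.
Retained (n=10): Σ = 6047, mean = 6047/10 = 604.700

605 ms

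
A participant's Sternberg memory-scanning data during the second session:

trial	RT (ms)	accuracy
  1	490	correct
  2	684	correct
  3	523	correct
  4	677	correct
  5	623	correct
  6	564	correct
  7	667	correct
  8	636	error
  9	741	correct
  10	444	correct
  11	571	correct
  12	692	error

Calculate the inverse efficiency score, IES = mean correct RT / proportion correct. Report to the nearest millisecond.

718 ms

Correct trials (n=10): 490, 684, 523, 677, 623, 564, 667, 741, 444, 571
Mean correct RT = 5984/10 = 598.4000 ms
Proportion correct = 10/12
IES = 598.4000 / (10/12) = 718.080 ms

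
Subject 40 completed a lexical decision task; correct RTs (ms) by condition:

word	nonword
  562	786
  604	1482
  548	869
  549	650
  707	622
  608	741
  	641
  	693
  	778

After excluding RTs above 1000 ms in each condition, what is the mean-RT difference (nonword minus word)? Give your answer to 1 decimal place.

126.2 ms

nonword: exclude 1482
M(word) = 3578/6 = 596.333
M(nonword) = 5780/8 = 722.500
Difference = 722.500 − 596.333 = 126.167 ms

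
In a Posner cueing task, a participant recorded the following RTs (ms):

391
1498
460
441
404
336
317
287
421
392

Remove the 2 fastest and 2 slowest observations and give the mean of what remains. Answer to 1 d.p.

Sorted: 287, 317, 336, 391, 392, 404, 421, 441, 460, 1498
Drop lowest 2 (287, 317) and highest 2 (460, 1498)
Remaining (n=6): Σ = 2385, mean = 2385/6 = 397.500

397.5 ms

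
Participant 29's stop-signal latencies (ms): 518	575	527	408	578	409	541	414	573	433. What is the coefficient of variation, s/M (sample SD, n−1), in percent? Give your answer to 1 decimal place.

14.7%

n = 10, Σ = 4976, M = 497.6000
Σ(x−M)² = 48344.400; s = √(48344.400/9) = 73.2912
CV = 73.2912 / 497.6000 = 0.14729 = 14.729%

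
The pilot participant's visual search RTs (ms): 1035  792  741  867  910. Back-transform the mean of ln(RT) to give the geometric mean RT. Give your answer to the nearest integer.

ln(RT): 6.9422, 6.6746, 6.6080, 6.7650, 6.8134
Mean ln(RT) = 33.8032/5 = 6.76064
Geometric mean = exp(6.76064) = 863.19 ms

863 ms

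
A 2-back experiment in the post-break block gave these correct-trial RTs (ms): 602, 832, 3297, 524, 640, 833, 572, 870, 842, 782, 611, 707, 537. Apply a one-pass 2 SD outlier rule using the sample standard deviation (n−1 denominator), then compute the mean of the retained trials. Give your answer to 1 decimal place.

n = 13, ΣRT = 11649, M = 896.077
Σ(x−M)² = 6430612.92; s = √(6430612.92/12) = 732.041
Cutoffs: 896.077 ± 2·732.041 → [-568.0, 2360.2]
Outside: 3297 → excluded.
Retained (n=12): Σ = 8352, mean = 8352/12 = 696.000

696.0 ms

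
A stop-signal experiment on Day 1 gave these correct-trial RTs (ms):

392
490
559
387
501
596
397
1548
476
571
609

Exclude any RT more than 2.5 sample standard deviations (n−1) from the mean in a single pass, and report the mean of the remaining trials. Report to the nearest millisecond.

498 ms

n = 11, ΣRT = 6526, M = 593.273
Σ(x−M)² = 1067944.18; s = √(1067944.18/10) = 326.794
Cutoffs: 593.273 ± 2.5·326.794 → [-223.7, 1410.3]
Outside: 1548 → excluded.
Retained (n=10): Σ = 4978, mean = 4978/10 = 497.800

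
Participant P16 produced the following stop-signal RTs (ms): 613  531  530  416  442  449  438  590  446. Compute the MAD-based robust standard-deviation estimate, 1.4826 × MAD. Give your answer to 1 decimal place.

48.9 ms

Sorted: 416, 438, 442, 446, 449, 530, 531, 590, 613 → median = 449
|x − 449| sorted: 0, 3, 7, 11, 33, 81, 82, 141, 164 → MAD = 33
Robust SD ≈ 1.4826 × 33 = 48.926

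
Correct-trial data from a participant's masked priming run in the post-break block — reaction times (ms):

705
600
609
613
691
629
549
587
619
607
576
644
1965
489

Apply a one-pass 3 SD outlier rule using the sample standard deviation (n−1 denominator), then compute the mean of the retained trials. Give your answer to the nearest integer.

n = 14, ΣRT = 9883, M = 705.929
Σ(x−M)² = 1744542.93; s = √(1744542.93/13) = 366.327
Cutoffs: 705.929 ± 3·366.327 → [-393.1, 1804.9]
Outside: 1965 → excluded.
Retained (n=13): Σ = 7918, mean = 7918/13 = 609.077

609 ms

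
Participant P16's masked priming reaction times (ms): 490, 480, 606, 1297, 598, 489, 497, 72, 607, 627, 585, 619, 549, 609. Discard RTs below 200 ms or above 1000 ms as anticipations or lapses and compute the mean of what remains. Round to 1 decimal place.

Excluded: 72, 1297
Retained (n=12): Σ = 6756
Mean = 6756/12 = 563.0000

563.0 ms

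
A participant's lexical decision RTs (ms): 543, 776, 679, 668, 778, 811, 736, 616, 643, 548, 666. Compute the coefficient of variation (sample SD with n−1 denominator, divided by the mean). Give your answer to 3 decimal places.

0.133

n = 11, Σ = 7464, M = 678.5455
Σ(x−M)² = 81092.727; s = √(81092.727/10) = 90.0515
CV = 90.0515 / 678.5455 = 0.13271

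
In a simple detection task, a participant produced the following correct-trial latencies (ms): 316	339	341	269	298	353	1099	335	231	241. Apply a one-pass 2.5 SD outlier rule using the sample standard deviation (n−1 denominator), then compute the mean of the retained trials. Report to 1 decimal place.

n = 10, ΣRT = 3822, M = 382.200
Σ(x−M)² = 587531.60; s = √(587531.60/9) = 255.502
Cutoffs: 382.200 ± 2.5·255.502 → [-256.6, 1021.0]
Outside: 1099 → excluded.
Retained (n=9): Σ = 2723, mean = 2723/9 = 302.556

302.6 ms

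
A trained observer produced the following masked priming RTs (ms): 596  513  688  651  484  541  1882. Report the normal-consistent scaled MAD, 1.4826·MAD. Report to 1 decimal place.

Sorted: 484, 513, 541, 596, 651, 688, 1882 → median = 596
|x − 596| sorted: 0, 55, 55, 83, 92, 112, 1286 → MAD = 83
Robust SD ≈ 1.4826 × 83 = 123.056

123.1 ms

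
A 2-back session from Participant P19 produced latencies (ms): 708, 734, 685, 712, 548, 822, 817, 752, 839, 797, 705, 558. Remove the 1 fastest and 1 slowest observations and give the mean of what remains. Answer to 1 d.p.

729.0 ms

Sorted: 548, 558, 685, 705, 708, 712, 734, 752, 797, 817, 822, 839
Drop lowest 1 (548) and highest 1 (839)
Remaining (n=10): Σ = 7290, mean = 7290/10 = 729.000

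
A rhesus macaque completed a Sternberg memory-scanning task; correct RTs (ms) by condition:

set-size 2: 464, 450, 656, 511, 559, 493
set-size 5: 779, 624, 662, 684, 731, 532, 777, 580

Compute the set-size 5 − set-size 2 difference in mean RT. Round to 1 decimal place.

M(set-size 2) = 3133/6 = 522.167
M(set-size 5) = 5369/8 = 671.125
Difference = 671.125 − 522.167 = 148.958 ms

149.0 ms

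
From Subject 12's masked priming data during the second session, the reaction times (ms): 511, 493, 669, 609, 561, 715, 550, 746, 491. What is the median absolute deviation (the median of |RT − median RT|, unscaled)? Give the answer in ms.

Sorted: 491, 493, 511, 550, 561, 609, 669, 715, 746 → median = 561
|x − 561|: 50, 68, 108, 48, 0, 154, 11, 185, 70
Sorted deviations: 0, 11, 48, 50, 68, 70, 108, 154, 185 → MAD = 68

68 ms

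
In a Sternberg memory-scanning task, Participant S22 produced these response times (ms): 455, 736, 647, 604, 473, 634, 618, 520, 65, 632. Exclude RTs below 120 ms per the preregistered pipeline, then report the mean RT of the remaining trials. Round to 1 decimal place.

Excluded: 65
Retained (n=9): Σ = 5319
Mean = 5319/9 = 591.0000

591.0 ms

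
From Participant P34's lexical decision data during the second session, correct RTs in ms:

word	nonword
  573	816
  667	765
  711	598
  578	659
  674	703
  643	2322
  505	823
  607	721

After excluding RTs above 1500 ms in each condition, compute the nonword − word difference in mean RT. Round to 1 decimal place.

nonword: exclude 2322
M(word) = 4958/8 = 619.750
M(nonword) = 5085/7 = 726.429
Difference = 726.429 − 619.750 = 106.679 ms

106.7 ms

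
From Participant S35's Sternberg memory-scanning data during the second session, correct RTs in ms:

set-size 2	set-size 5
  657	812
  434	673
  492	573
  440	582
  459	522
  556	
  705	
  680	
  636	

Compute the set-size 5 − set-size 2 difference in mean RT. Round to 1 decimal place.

M(set-size 2) = 5059/9 = 562.111
M(set-size 5) = 3162/5 = 632.400
Difference = 632.400 − 562.111 = 70.289 ms

70.3 ms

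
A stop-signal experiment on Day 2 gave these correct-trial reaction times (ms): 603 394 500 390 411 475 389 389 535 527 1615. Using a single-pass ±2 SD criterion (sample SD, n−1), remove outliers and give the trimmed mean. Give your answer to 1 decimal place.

461.3 ms

n = 11, ΣRT = 6228, M = 566.182
Σ(x−M)² = 1264131.64; s = √(1264131.64/10) = 355.546
Cutoffs: 566.182 ± 2·355.546 → [-144.9, 1277.3]
Outside: 1615 → excluded.
Retained (n=10): Σ = 4613, mean = 4613/10 = 461.300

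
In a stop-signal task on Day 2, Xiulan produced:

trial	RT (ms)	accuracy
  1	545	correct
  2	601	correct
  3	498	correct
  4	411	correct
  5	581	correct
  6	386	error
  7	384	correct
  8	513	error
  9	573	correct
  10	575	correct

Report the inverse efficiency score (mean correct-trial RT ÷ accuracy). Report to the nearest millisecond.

651 ms

Correct trials (n=8): 545, 601, 498, 411, 581, 384, 573, 575
Mean correct RT = 4168/8 = 521.0000 ms
Proportion correct = 8/10
IES = 521.0000 / (8/10) = 651.250 ms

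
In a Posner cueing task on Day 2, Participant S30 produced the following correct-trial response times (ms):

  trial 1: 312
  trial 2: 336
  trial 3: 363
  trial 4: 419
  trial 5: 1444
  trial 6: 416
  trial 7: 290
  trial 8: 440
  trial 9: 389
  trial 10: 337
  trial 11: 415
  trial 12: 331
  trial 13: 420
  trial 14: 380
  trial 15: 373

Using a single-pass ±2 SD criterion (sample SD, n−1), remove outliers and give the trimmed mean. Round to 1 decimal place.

372.9 ms

n = 15, ΣRT = 6665, M = 444.333
Σ(x−M)² = 1098585.33; s = √(1098585.33/14) = 280.126
Cutoffs: 444.333 ± 2·280.126 → [-115.9, 1004.6]
Outside: 1444 → excluded.
Retained (n=14): Σ = 5221, mean = 5221/14 = 372.929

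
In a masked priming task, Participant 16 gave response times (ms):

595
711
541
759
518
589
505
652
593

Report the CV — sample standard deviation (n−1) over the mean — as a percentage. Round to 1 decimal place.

n = 9, Σ = 5463, M = 607.0000
Σ(x−M)² = 59290.000; s = √(59290.000/8) = 86.0886
CV = 86.0886 / 607.0000 = 0.14183 = 14.183%

14.2%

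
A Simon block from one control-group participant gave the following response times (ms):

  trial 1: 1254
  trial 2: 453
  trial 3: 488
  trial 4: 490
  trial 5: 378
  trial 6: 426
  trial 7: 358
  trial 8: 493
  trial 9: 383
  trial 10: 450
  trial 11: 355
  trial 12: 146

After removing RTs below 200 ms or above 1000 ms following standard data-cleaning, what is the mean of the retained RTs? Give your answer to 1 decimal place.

Excluded: 146, 1254
Retained (n=10): Σ = 4274
Mean = 4274/10 = 427.4000

427.4 ms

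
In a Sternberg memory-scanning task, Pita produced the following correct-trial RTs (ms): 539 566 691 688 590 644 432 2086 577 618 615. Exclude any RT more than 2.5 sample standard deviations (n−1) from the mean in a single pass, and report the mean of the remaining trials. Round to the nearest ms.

n = 11, ΣRT = 8046, M = 731.455
Σ(x−M)² = 2070352.73; s = √(2070352.73/10) = 455.011
Cutoffs: 731.455 ± 2.5·455.011 → [-406.1, 1869.0]
Outside: 2086 → excluded.
Retained (n=10): Σ = 5960, mean = 5960/10 = 596.000

596 ms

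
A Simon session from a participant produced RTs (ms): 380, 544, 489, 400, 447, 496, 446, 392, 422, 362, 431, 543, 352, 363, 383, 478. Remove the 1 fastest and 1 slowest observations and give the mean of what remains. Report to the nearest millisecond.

431 ms

Sorted: 352, 362, 363, 380, 383, 392, 400, 422, 431, 446, 447, 478, 489, 496, 543, 544
Drop lowest 1 (352) and highest 1 (544)
Remaining (n=14): Σ = 6032, mean = 6032/14 = 430.857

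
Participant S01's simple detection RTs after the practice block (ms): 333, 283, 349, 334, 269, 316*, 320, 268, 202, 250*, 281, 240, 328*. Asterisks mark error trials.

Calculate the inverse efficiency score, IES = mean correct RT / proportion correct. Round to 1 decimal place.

Correct trials (n=10): 333, 283, 349, 334, 269, 320, 268, 202, 281, 240
Mean correct RT = 2879/10 = 287.9000 ms
Proportion correct = 10/13
IES = 287.9000 / (10/13) = 374.270 ms

374.3 ms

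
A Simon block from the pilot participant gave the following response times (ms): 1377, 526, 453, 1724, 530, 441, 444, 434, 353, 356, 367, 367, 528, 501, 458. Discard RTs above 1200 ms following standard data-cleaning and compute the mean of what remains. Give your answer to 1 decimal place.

Excluded: 1377, 1724
Retained (n=13): Σ = 5758
Mean = 5758/13 = 442.9231

442.9 ms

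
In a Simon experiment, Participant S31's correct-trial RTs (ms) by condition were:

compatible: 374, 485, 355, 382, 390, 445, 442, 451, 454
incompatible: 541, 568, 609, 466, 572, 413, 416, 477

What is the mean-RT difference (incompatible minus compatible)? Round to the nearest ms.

M(compatible) = 3778/9 = 419.778
M(incompatible) = 4062/8 = 507.750
Difference = 507.750 − 419.778 = 87.972 ms

88 ms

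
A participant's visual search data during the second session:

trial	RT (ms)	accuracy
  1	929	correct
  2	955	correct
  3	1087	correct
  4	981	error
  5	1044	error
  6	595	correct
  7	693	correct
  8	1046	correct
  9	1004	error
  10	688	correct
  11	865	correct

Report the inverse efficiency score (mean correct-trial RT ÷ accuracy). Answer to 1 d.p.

1178.7 ms

Correct trials (n=8): 929, 955, 1087, 595, 693, 1046, 688, 865
Mean correct RT = 6858/8 = 857.2500 ms
Proportion correct = 8/11
IES = 857.2500 / (8/11) = 1178.719 ms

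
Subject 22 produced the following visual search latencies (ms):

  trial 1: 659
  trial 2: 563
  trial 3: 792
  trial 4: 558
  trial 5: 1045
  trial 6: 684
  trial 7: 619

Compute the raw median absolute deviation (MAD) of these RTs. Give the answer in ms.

96 ms

Sorted: 558, 563, 619, 659, 684, 792, 1045 → median = 659
|x − 659|: 0, 96, 133, 101, 386, 25, 40
Sorted deviations: 0, 25, 40, 96, 101, 133, 386 → MAD = 96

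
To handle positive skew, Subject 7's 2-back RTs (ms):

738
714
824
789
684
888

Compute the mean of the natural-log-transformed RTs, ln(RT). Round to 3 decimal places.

6.646

ln(RT): 6.6039, 6.5709, 6.7142, 6.6708, 6.5280, 6.7890
Σ ln(RT) = 39.8767
Mean = 39.8767/6 = 6.64612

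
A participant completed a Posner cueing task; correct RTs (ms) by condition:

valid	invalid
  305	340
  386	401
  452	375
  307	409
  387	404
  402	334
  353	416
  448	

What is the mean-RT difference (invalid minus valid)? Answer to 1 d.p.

M(valid) = 3040/8 = 380.000
M(invalid) = 2679/7 = 382.714
Difference = 382.714 − 380.000 = 2.714 ms

2.7 ms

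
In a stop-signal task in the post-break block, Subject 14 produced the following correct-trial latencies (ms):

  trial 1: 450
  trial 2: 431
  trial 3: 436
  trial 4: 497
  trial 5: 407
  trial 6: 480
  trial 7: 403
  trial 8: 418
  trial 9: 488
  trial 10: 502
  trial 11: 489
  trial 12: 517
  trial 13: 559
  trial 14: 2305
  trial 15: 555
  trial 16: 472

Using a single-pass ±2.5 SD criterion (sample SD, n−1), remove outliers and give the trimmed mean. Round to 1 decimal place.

n = 16, ΣRT = 9409, M = 588.062
Σ(x−M)² = 3178340.94; s = √(3178340.94/15) = 460.314
Cutoffs: 588.062 ± 2.5·460.314 → [-562.7, 1738.8]
Outside: 2305 → excluded.
Retained (n=15): Σ = 7104, mean = 7104/15 = 473.600

473.6 ms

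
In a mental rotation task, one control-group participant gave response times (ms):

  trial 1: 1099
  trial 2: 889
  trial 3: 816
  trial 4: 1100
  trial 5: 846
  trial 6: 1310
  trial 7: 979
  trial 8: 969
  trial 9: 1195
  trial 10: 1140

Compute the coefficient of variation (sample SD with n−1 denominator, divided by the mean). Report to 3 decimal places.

0.156

n = 10, Σ = 10343, M = 1034.3000
Σ(x−M)² = 233056.100; s = √(233056.100/9) = 160.9196
CV = 160.9196 / 1034.3000 = 0.15558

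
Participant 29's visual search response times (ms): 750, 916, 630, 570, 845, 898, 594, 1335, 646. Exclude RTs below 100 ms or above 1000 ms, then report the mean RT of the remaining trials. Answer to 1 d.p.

Excluded: 1335
Retained (n=8): Σ = 5849
Mean = 5849/8 = 731.1250

731.1 ms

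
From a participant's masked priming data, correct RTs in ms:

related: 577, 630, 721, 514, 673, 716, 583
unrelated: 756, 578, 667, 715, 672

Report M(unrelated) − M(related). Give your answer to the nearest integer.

M(related) = 4414/7 = 630.571
M(unrelated) = 3388/5 = 677.600
Difference = 677.600 − 630.571 = 47.029 ms

47 ms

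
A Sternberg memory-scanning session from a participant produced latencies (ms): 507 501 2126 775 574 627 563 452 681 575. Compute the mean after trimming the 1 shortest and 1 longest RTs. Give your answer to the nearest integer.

600 ms

Sorted: 452, 501, 507, 563, 574, 575, 627, 681, 775, 2126
Drop lowest 1 (452) and highest 1 (2126)
Remaining (n=8): Σ = 4803, mean = 4803/8 = 600.375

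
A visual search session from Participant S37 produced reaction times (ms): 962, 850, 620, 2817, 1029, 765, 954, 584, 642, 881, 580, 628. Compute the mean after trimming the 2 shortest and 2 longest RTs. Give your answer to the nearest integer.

Sorted: 580, 584, 620, 628, 642, 765, 850, 881, 954, 962, 1029, 2817
Drop lowest 2 (580, 584) and highest 2 (1029, 2817)
Remaining (n=8): Σ = 6302, mean = 6302/8 = 787.750

788 ms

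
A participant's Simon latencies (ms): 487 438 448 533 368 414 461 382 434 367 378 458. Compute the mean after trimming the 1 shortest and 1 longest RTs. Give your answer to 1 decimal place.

Sorted: 367, 368, 378, 382, 414, 434, 438, 448, 458, 461, 487, 533
Drop lowest 1 (367) and highest 1 (533)
Remaining (n=10): Σ = 4268, mean = 4268/10 = 426.800

426.8 ms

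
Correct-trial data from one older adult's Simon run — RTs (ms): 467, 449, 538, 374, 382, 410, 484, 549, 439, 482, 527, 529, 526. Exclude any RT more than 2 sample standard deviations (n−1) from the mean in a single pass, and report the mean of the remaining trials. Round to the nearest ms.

474 ms

n = 13, ΣRT = 6156, M = 473.538
Σ(x−M)² = 42879.23; s = √(42879.23/12) = 59.777
Cutoffs: 473.538 ± 2·59.777 → [354.0, 593.1]
No RTs fall outside the cutoffs; all 13 retained. Mean = 6156/13 = 473.538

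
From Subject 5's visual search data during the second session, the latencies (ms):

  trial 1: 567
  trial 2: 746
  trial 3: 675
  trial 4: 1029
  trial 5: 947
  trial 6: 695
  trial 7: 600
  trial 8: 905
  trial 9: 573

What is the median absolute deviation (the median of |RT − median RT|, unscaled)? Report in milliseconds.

122 ms

Sorted: 567, 573, 600, 675, 695, 746, 905, 947, 1029 → median = 695
|x − 695|: 128, 51, 20, 334, 252, 0, 95, 210, 122
Sorted deviations: 0, 20, 51, 95, 122, 128, 210, 252, 334 → MAD = 122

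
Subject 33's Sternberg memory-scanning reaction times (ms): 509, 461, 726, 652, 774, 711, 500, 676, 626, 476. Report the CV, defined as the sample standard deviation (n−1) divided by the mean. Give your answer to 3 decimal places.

n = 10, Σ = 6111, M = 611.1000
Σ(x−M)² = 119374.900; s = √(119374.900/9) = 115.1689
CV = 115.1689 / 611.1000 = 0.18846

0.188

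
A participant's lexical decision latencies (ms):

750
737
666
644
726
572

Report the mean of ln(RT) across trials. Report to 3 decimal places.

ln(RT): 6.6201, 6.6026, 6.5013, 6.4677, 6.5876, 6.3491
Σ ln(RT) = 39.1283
Mean = 39.1283/6 = 6.52139

6.521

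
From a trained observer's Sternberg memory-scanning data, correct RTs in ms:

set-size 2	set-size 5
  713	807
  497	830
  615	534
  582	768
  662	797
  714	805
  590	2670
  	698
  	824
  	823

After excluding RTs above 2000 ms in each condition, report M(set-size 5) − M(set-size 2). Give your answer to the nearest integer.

140 ms

set-size 5: exclude 2670
M(set-size 2) = 4373/7 = 624.714
M(set-size 5) = 6886/9 = 765.111
Difference = 765.111 − 624.714 = 140.397 ms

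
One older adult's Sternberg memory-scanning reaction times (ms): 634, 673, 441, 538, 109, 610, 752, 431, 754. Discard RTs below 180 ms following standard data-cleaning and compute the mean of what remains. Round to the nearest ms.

604 ms

Excluded: 109
Retained (n=8): Σ = 4833
Mean = 4833/8 = 604.1250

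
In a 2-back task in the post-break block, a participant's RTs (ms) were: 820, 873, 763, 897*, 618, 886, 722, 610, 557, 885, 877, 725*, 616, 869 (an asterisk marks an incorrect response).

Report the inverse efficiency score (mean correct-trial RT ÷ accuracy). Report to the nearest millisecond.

884 ms

Correct trials (n=12): 820, 873, 763, 618, 886, 722, 610, 557, 885, 877, 616, 869
Mean correct RT = 9096/12 = 758.0000 ms
Proportion correct = 12/14
IES = 758.0000 / (12/14) = 884.333 ms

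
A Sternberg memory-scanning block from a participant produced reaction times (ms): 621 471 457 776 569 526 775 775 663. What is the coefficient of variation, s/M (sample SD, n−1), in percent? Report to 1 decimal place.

20.7%

n = 9, Σ = 5633, M = 625.8889
Σ(x−M)² = 134130.889; s = √(134130.889/8) = 129.4850
CV = 129.4850 / 625.8889 = 0.20688 = 20.688%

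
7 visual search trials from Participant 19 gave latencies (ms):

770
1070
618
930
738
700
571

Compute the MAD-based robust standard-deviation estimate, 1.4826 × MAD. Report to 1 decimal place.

Sorted: 571, 618, 700, 738, 770, 930, 1070 → median = 738
|x − 738| sorted: 0, 32, 38, 120, 167, 192, 332 → MAD = 120
Robust SD ≈ 1.4826 × 120 = 177.912

177.9 ms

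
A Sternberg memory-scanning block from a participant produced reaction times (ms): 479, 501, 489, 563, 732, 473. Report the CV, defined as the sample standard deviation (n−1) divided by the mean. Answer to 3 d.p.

n = 6, Σ = 3237, M = 539.5000
Σ(x−M)² = 49723.500; s = √(49723.500/5) = 99.7231
CV = 99.7231 / 539.5000 = 0.18484

0.185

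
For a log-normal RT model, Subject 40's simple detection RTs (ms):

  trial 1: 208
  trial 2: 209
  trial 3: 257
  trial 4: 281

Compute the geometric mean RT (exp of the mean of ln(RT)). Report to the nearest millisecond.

237 ms

ln(RT): 5.3375, 5.3423, 5.5491, 5.6384
Mean ln(RT) = 21.8673/4 = 5.46683
Geometric mean = exp(5.46683) = 236.71 ms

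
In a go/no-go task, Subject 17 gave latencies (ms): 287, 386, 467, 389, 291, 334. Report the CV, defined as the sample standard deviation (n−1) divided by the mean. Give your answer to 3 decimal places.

0.192

n = 6, Σ = 2154, M = 359.0000
Σ(x−M)² = 23726.000; s = √(23726.000/5) = 68.8854
CV = 68.8854 / 359.0000 = 0.19188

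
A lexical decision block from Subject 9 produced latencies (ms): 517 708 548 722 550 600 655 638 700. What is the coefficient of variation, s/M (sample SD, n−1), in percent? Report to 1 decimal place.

n = 9, Σ = 5638, M = 626.4444
Σ(x−M)² = 46816.222; s = √(46816.222/8) = 76.4985
CV = 76.4985 / 626.4444 = 0.12212 = 12.212%

12.2%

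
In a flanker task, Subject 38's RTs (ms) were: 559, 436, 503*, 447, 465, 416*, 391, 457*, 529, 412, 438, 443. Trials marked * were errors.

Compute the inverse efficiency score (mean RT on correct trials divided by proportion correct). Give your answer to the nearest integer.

610 ms

Correct trials (n=9): 559, 436, 447, 465, 391, 529, 412, 438, 443
Mean correct RT = 4120/9 = 457.7778 ms
Proportion correct = 9/12
IES = 457.7778 / (9/12) = 610.370 ms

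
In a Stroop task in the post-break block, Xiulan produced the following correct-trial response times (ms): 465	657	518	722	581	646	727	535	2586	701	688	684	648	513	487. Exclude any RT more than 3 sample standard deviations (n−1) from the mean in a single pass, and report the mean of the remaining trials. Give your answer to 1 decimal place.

612.3 ms

n = 15, ΣRT = 11158, M = 743.867
Σ(x−M)² = 3747287.73; s = √(3747287.73/14) = 517.362
Cutoffs: 743.867 ± 3·517.362 → [-808.2, 2296.0]
Outside: 2586 → excluded.
Retained (n=14): Σ = 8572, mean = 8572/14 = 612.286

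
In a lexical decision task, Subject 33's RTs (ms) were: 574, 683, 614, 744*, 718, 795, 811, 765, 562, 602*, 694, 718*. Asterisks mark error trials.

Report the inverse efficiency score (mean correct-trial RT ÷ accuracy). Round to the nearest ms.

921 ms

Correct trials (n=9): 574, 683, 614, 718, 795, 811, 765, 562, 694
Mean correct RT = 6216/9 = 690.6667 ms
Proportion correct = 9/12
IES = 690.6667 / (9/12) = 920.889 ms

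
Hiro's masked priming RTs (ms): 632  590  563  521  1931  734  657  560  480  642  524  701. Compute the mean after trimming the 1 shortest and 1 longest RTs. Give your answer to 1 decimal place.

Sorted: 480, 521, 524, 560, 563, 590, 632, 642, 657, 701, 734, 1931
Drop lowest 1 (480) and highest 1 (1931)
Remaining (n=10): Σ = 6124, mean = 6124/10 = 612.400

612.4 ms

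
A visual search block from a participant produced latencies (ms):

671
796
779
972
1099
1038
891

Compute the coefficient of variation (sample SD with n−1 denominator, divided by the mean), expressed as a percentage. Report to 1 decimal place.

17.2%

n = 7, Σ = 6246, M = 892.2857
Σ(x−M)² = 141391.429; s = √(141391.429/6) = 153.5097
CV = 153.5097 / 892.2857 = 0.17204 = 17.204%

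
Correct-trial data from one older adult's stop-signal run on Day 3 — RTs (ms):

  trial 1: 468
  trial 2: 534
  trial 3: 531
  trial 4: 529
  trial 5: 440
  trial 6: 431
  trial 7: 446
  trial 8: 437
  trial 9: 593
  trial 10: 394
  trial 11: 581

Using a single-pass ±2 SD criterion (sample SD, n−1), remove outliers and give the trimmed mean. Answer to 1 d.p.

n = 11, ΣRT = 5384, M = 489.455
Σ(x−M)² = 44450.73; s = √(44450.73/10) = 66.671
Cutoffs: 489.455 ± 2·66.671 → [356.1, 622.8]
No RTs fall outside the cutoffs; all 11 retained. Mean = 5384/11 = 489.455

489.5 ms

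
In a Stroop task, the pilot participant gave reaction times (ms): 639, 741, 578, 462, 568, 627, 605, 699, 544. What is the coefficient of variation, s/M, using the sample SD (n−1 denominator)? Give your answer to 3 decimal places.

n = 9, Σ = 5463, M = 607.0000
Σ(x−M)² = 55204.000; s = √(55204.000/8) = 83.0692
CV = 83.0692 / 607.0000 = 0.13685

0.137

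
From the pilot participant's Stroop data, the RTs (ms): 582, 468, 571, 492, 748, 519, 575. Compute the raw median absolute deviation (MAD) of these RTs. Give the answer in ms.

52 ms

Sorted: 468, 492, 519, 571, 575, 582, 748 → median = 571
|x − 571|: 11, 103, 0, 79, 177, 52, 4
Sorted deviations: 0, 4, 11, 52, 79, 103, 177 → MAD = 52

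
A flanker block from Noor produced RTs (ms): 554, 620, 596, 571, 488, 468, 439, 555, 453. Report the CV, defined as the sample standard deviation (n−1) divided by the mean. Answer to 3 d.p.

0.126

n = 9, Σ = 4744, M = 527.1111
Σ(x−M)² = 35080.889; s = √(35080.889/8) = 66.2202
CV = 66.2202 / 527.1111 = 0.12563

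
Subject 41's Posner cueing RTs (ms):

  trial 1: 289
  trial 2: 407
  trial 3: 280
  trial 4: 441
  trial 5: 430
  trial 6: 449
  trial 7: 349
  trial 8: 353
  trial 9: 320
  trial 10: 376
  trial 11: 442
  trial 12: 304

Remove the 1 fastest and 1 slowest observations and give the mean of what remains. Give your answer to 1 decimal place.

371.1 ms

Sorted: 280, 289, 304, 320, 349, 353, 376, 407, 430, 441, 442, 449
Drop lowest 1 (280) and highest 1 (449)
Remaining (n=10): Σ = 3711, mean = 3711/10 = 371.100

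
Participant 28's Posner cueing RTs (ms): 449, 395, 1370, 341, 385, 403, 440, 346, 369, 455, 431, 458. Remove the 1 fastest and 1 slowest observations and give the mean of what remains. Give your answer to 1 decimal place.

413.1 ms

Sorted: 341, 346, 369, 385, 395, 403, 431, 440, 449, 455, 458, 1370
Drop lowest 1 (341) and highest 1 (1370)
Remaining (n=10): Σ = 4131, mean = 4131/10 = 413.100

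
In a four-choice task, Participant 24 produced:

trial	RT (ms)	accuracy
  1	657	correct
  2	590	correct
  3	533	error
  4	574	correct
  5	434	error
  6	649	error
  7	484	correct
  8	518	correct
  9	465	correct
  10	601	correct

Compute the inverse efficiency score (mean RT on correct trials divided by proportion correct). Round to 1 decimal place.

793.7 ms

Correct trials (n=7): 657, 590, 574, 484, 518, 465, 601
Mean correct RT = 3889/7 = 555.5714 ms
Proportion correct = 7/10
IES = 555.5714 / (7/10) = 793.673 ms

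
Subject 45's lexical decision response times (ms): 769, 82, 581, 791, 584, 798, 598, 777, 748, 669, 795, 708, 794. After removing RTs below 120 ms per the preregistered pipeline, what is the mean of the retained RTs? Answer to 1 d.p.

717.7 ms

Excluded: 82
Retained (n=12): Σ = 8612
Mean = 8612/12 = 717.6667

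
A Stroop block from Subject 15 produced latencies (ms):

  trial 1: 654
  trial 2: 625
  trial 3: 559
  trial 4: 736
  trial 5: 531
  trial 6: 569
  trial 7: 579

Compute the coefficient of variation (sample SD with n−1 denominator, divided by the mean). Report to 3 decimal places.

0.115

n = 7, Σ = 4253, M = 607.5714
Σ(x−M)² = 29479.714; s = √(29479.714/6) = 70.0948
CV = 70.0948 / 607.5714 = 0.11537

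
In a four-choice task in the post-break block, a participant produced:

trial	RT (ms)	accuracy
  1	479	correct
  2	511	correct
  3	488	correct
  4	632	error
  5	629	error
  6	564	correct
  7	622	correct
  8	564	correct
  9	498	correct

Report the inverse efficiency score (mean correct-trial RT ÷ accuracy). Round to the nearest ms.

Correct trials (n=7): 479, 511, 488, 564, 622, 564, 498
Mean correct RT = 3726/7 = 532.2857 ms
Proportion correct = 7/9
IES = 532.2857 / (7/9) = 684.367 ms

684 ms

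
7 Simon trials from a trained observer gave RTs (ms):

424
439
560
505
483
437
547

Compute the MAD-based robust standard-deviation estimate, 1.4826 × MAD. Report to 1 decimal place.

Sorted: 424, 437, 439, 483, 505, 547, 560 → median = 483
|x − 483| sorted: 0, 22, 44, 46, 59, 64, 77 → MAD = 46
Robust SD ≈ 1.4826 × 46 = 68.200

68.2 ms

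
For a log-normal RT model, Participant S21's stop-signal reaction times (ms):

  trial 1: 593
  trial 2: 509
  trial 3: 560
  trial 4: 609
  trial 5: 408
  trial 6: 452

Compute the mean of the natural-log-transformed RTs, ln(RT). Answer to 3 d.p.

ln(RT): 6.3852, 6.2324, 6.3279, 6.4118, 6.0113, 6.1137
Σ ln(RT) = 37.4823
Mean = 37.4823/6 = 6.24706

6.247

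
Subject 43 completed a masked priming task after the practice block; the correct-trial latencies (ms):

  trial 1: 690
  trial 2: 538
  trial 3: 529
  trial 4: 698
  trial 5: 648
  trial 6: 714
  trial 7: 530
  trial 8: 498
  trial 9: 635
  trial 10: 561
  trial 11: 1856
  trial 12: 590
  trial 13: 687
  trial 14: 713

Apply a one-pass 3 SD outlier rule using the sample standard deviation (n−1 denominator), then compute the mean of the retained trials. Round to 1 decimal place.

n = 14, ΣRT = 9887, M = 706.214
Σ(x−M)² = 1499972.36; s = √(1499972.36/13) = 339.680
Cutoffs: 706.214 ± 3·339.680 → [-312.8, 1725.3]
Outside: 1856 → excluded.
Retained (n=13): Σ = 8031, mean = 8031/13 = 617.769

617.8 ms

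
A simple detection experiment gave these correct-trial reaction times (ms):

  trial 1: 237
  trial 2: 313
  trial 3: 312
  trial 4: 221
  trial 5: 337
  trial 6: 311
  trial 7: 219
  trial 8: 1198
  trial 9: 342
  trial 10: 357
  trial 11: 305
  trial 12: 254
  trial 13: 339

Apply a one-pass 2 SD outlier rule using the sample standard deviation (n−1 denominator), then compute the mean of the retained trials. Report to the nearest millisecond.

296 ms

n = 13, ΣRT = 4745, M = 365.000
Σ(x−M)² = 778728.00; s = √(778728.00/12) = 254.743
Cutoffs: 365.000 ± 2·254.743 → [-144.5, 874.5]
Outside: 1198 → excluded.
Retained (n=12): Σ = 3547, mean = 3547/12 = 295.583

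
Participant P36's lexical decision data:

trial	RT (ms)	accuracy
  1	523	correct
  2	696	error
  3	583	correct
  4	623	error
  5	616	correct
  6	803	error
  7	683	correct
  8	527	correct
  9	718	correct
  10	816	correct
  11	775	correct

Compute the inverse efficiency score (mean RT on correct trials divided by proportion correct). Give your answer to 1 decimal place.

900.8 ms

Correct trials (n=8): 523, 583, 616, 683, 527, 718, 816, 775
Mean correct RT = 5241/8 = 655.1250 ms
Proportion correct = 8/11
IES = 655.1250 / (8/11) = 900.797 ms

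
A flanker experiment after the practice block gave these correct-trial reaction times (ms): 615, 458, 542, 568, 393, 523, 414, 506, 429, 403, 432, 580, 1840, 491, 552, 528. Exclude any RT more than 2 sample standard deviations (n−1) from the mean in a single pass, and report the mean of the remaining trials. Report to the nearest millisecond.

496 ms

n = 16, ΣRT = 9274, M = 579.625
Σ(x−M)² = 1763987.75; s = √(1763987.75/15) = 342.927
Cutoffs: 579.625 ± 2·342.927 → [-106.2, 1265.5]
Outside: 1840 → excluded.
Retained (n=15): Σ = 7434, mean = 7434/15 = 495.600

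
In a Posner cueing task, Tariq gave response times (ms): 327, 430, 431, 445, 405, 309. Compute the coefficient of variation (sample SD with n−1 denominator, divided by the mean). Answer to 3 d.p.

0.149

n = 6, Σ = 2347, M = 391.1667
Σ(x−M)² = 17052.833; s = √(17052.833/5) = 58.4001
CV = 58.4001 / 391.1667 = 0.14930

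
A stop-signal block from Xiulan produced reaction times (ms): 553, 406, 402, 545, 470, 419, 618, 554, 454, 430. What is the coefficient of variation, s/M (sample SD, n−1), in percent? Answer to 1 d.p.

n = 10, Σ = 4851, M = 485.1000
Σ(x−M)² = 52370.900; s = √(52370.900/9) = 76.2823
CV = 76.2823 / 485.1000 = 0.15725 = 15.725%

15.7%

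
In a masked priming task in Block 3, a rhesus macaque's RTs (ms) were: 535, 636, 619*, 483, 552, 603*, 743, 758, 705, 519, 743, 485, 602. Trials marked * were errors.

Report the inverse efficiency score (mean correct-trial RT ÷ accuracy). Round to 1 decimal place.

Correct trials (n=11): 535, 636, 483, 552, 743, 758, 705, 519, 743, 485, 602
Mean correct RT = 6761/11 = 614.6364 ms
Proportion correct = 11/13
IES = 614.6364 / (11/13) = 726.388 ms

726.4 ms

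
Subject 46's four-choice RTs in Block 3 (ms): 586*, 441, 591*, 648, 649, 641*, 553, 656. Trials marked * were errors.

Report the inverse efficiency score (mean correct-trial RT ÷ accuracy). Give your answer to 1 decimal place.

Correct trials (n=5): 441, 648, 649, 553, 656
Mean correct RT = 2947/5 = 589.4000 ms
Proportion correct = 5/8
IES = 589.4000 / (5/8) = 943.040 ms

943.0 ms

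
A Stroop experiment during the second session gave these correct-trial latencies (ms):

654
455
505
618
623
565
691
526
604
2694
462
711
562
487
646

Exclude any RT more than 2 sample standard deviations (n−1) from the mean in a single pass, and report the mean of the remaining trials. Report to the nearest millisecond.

579 ms

n = 15, ΣRT = 10803, M = 720.200
Σ(x−M)² = 4264626.40; s = √(4264626.40/14) = 551.920
Cutoffs: 720.200 ± 2·551.920 → [-383.6, 1824.0]
Outside: 2694 → excluded.
Retained (n=14): Σ = 8109, mean = 8109/14 = 579.214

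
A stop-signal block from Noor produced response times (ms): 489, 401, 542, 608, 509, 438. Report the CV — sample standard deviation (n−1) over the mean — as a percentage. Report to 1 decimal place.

n = 6, Σ = 2987, M = 497.8333
Σ(x−M)² = 27246.833; s = √(27246.833/5) = 73.8198
CV = 73.8198 / 497.8333 = 0.14828 = 14.828%

14.8%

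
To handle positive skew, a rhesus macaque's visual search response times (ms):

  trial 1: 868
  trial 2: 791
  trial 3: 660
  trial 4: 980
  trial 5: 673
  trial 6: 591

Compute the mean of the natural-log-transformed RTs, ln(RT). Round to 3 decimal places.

ln(RT): 6.7662, 6.6733, 6.4922, 6.8876, 6.5117, 6.3818
Σ ln(RT) = 39.7128
Mean = 39.7128/6 = 6.61881

6.619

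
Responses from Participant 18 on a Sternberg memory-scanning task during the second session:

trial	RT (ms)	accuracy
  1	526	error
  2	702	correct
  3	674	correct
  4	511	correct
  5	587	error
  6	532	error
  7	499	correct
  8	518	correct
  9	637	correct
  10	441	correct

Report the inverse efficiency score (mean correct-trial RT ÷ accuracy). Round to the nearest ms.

813 ms

Correct trials (n=7): 702, 674, 511, 499, 518, 637, 441
Mean correct RT = 3982/7 = 568.8571 ms
Proportion correct = 7/10
IES = 568.8571 / (7/10) = 812.653 ms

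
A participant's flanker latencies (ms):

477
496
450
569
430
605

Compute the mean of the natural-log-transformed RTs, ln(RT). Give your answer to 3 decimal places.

6.216

ln(RT): 6.1675, 6.2066, 6.1092, 6.3439, 6.0638, 6.4052
Σ ln(RT) = 37.2962
Mean = 37.2962/6 = 6.21604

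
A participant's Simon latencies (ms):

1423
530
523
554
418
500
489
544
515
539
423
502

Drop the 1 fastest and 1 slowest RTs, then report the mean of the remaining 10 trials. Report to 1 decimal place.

511.9 ms

Sorted: 418, 423, 489, 500, 502, 515, 523, 530, 539, 544, 554, 1423
Drop lowest 1 (418) and highest 1 (1423)
Remaining (n=10): Σ = 5119, mean = 5119/10 = 511.900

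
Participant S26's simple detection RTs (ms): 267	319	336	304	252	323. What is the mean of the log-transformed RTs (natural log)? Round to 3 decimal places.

ln(RT): 5.5872, 5.7652, 5.8171, 5.7170, 5.5294, 5.7777
Σ ln(RT) = 34.1937
Mean = 34.1937/6 = 5.69894

5.699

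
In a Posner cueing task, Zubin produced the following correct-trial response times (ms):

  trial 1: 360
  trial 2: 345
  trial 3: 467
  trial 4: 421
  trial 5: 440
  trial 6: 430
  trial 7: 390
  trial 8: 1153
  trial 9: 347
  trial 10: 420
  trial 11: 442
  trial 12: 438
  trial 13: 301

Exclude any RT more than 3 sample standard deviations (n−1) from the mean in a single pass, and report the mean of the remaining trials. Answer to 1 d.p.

n = 13, ΣRT = 5954, M = 458.000
Σ(x−M)² = 551650.00; s = √(551650.00/12) = 214.408
Cutoffs: 458.000 ± 3·214.408 → [-185.2, 1101.2]
Outside: 1153 → excluded.
Retained (n=12): Σ = 4801, mean = 4801/12 = 400.083

400.1 ms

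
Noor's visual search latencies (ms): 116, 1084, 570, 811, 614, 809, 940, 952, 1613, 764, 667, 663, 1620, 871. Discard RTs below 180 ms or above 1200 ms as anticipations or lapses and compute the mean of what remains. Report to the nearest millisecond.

795 ms

Excluded: 116, 1613, 1620
Retained (n=11): Σ = 8745
Mean = 8745/11 = 795.0000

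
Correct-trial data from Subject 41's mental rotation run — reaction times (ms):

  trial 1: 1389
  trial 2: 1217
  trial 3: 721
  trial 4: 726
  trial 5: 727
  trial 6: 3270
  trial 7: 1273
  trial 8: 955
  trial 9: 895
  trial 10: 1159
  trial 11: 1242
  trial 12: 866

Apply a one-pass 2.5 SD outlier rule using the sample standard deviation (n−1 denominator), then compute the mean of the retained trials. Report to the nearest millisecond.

n = 12, ΣRT = 14440, M = 1203.333
Σ(x−M)² = 5272002.67; s = √(5272002.67/11) = 692.295
Cutoffs: 1203.333 ± 2.5·692.295 → [-527.4, 2934.1]
Outside: 3270 → excluded.
Retained (n=11): Σ = 11170, mean = 11170/11 = 1015.455

1015 ms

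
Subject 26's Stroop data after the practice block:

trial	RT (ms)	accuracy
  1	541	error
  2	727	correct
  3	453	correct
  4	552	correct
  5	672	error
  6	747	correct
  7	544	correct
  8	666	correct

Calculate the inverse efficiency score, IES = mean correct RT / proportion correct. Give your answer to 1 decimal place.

Correct trials (n=6): 727, 453, 552, 747, 544, 666
Mean correct RT = 3689/6 = 614.8333 ms
Proportion correct = 6/8
IES = 614.8333 / (6/8) = 819.778 ms

819.8 ms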